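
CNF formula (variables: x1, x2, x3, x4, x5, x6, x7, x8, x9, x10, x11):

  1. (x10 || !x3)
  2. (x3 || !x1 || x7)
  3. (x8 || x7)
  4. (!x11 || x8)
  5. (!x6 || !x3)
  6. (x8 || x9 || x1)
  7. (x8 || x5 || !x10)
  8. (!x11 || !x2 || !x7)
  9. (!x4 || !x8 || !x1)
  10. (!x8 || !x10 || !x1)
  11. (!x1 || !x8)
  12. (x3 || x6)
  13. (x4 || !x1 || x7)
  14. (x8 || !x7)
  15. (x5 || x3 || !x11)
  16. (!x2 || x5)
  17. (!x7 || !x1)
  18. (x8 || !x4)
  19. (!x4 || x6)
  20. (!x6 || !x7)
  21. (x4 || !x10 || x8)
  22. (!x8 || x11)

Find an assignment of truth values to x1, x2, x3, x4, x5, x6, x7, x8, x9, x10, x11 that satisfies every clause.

x1=F  x2=F  x3=F  x4=T  x5=T  x6=T  x7=F  x8=T  x9=F  x10=T  x11=T

Check each clause:
  1. (x10 || !x3) — x10 is true.
  2. (x7 || x3 || !x1) — !x1 is true.
  3. (x7 || x8) — x8 is true.
  4. (!x11 || x8) — x8 is true.
  5. (!x3 || !x6) — !x3 is true.
  6. (x8 || x1 || x9) — x8 is true.
  7. (x8 || !x10 || x5) — x8 is true.
  8. (!x7 || !x2 || !x11) — !x7 is true.
  9. (!x4 || !x1 || !x8) — !x1 is true.
  10. (!x8 || !x1 || !x10) — !x1 is true.
  11. (!x8 || !x1) — !x1 is true.
  12. (x3 || x6) — x6 is true.
  13. (x7 || !x1 || x4) — x4 is true.
  14. (x8 || !x7) — x8 is true.
  15. (!x11 || x3 || x5) — x5 is true.
  16. (x5 || !x2) — x5 is true.
  17. (!x7 || !x1) — !x7 is true.
  18. (x8 || !x4) — x8 is true.
  19. (!x4 || x6) — x6 is true.
  20. (!x7 || !x6) — !x7 is true.
  21. (!x10 || x4 || x8) — x8 is true.
  22. (x11 || !x8) — x11 is true.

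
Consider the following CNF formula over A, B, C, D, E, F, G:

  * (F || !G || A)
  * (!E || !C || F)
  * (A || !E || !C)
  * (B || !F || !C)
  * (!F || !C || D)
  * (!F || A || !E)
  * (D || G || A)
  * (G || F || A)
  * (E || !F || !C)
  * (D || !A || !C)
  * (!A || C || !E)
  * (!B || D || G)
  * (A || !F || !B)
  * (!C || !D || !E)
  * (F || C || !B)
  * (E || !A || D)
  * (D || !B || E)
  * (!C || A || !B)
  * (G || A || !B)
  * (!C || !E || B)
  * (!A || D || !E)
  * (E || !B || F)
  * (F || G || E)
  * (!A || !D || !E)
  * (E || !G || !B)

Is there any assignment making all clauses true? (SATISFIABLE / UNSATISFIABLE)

Set A = True and propagate.
The remaining clauses are satisfied by B = True, C = False, D = True, E = False, F = True, G = False.
So A=True, B=True, C=False, D=True, E=False, F=True, G=False is a satisfying assignment.

SATISFIABLE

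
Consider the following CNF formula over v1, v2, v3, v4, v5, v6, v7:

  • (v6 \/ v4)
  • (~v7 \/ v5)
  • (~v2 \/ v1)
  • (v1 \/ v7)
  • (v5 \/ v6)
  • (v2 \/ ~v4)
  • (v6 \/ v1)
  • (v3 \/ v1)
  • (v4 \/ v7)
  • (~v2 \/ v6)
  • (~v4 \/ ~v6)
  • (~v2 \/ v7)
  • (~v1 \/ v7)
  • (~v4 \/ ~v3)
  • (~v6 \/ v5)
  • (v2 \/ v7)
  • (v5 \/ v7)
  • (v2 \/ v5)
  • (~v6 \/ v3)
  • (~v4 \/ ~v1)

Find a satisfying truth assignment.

v1=True, v2=False, v3=True, v4=False, v5=True, v6=True, v7=True

v5 occurs only positively in the remaining clauses — set v5 = True.
Try v1 = True.
  then v7 is forced to True.
  then v4 is forced to False.
  then v6 is forced to True.
  then v3 is forced to True.
v2 is now unconstrained; take v2 = False.
Every clause has at least one true literal under this assignment.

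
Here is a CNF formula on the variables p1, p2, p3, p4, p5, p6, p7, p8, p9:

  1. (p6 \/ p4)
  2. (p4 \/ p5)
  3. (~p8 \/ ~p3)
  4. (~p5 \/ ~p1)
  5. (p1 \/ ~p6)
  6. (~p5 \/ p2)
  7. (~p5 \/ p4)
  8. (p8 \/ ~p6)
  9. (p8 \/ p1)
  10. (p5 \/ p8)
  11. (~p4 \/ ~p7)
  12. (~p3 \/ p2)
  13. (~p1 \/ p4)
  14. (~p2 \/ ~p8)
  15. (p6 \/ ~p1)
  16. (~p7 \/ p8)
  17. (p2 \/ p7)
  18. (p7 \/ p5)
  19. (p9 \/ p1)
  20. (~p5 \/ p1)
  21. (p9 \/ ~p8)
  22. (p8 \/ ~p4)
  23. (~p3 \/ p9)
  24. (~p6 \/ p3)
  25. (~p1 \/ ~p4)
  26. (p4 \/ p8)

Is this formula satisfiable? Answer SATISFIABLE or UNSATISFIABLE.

UNSATISFIABLE

p8 = True:
  propagation gives p3=False, p2=False, p5=False, p4=True; an empty clause results — contradiction.
p8 = False:
  propagation gives p6=False, p4=True; an empty clause results — contradiction.
Every branch closes, so no satisfying assignment exists.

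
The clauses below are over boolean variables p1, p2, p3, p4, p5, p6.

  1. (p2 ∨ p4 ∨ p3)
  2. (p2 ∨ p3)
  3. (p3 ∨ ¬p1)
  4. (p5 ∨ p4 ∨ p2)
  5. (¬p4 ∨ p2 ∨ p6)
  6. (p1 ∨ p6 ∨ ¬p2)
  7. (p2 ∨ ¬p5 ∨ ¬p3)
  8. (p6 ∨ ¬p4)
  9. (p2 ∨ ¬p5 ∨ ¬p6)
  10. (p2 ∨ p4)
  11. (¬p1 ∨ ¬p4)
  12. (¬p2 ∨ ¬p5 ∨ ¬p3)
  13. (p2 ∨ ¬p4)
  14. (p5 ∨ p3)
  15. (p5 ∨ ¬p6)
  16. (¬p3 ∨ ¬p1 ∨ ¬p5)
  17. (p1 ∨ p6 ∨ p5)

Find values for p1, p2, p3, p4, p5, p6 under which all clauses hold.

p1=False, p2=True, p3=False, p4=False, p5=True, p6=True

Check each clause:
  1. (p3 ∨ p2 ∨ p4) — p2 is true.
  2. (p2 ∨ p3) — p2 is true.
  3. (¬p1 ∨ p3) — ¬p1 is true.
  4. (p4 ∨ p5 ∨ p2) — p2 is true.
  5. (¬p4 ∨ p6 ∨ p2) — p2 is true.
  6. (p1 ∨ p6 ∨ ¬p2) — p6 is true.
  7. (p2 ∨ ¬p3 ∨ ¬p5) — p2 is true.
  8. (p6 ∨ ¬p4) — ¬p4 is true.
  9. (p2 ∨ ¬p5 ∨ ¬p6) — p2 is true.
  10. (p4 ∨ p2) — p2 is true.
  11. (¬p1 ∨ ¬p4) — ¬p4 is true.
  12. (¬p2 ∨ ¬p3 ∨ ¬p5) — ¬p3 is true.
  13. (p2 ∨ ¬p4) — p2 is true.
  14. (p3 ∨ p5) — p5 is true.
  15. (p5 ∨ ¬p6) — p5 is true.
  16. (¬p3 ∨ ¬p5 ∨ ¬p1) — ¬p3 is true.
  17. (p6 ∨ p5 ∨ p1) — p5 is true.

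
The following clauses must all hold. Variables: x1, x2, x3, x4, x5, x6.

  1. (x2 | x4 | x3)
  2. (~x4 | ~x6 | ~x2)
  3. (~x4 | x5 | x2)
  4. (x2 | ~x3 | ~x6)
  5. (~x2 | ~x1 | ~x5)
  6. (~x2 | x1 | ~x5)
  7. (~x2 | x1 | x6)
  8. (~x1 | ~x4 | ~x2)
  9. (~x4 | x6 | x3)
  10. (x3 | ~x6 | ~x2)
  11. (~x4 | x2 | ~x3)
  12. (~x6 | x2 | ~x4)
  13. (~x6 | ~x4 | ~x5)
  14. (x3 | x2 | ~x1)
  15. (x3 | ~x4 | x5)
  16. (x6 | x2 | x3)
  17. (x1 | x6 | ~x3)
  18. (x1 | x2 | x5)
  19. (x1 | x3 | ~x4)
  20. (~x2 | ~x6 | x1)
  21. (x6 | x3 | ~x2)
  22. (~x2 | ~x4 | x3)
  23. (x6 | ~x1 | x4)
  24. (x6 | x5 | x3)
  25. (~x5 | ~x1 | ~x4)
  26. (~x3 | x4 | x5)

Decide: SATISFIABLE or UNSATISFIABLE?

UNSATISFIABLE

x2 = True:
  x4 = True:
    propagation gives x6=False, x1=True; an empty clause results — contradiction.
  x4 = False:
    x6 = True:
      propagation gives x3=True, x1=True, x5=False; contradiction.
    x6 = False:
      propagation gives x1=True; contradiction.
x2 = False:
  x3 = True:
    propagation gives x6=False, x4=False, x1=True; an empty clause results — contradiction.
  x3 = False:
    propagation gives x4=True, x5=True, x6=True; an empty clause results — contradiction.
Every branch closes, so no satisfying assignment exists.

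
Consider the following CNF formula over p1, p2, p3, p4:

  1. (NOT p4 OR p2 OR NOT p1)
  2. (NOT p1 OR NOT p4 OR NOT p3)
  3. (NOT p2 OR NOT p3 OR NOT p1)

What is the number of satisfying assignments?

12

Case analysis on p1 and p2:
  p1=T, p2=T: remaining (p3,p4) ∈ {(F,F); (F,T)} — 2.
  p1=T, p2=F: remaining (p3,p4) ∈ {(F,F); (T,F)} — 2.
  p1=F, p2=T: remaining (p3,p4) ∈ {(F,F); (F,T); (T,F); (T,T)} — 4.
  p1=F, p2=F: remaining (p3,p4) ∈ {(F,F); (F,T); (T,F); (T,T)} — 4.
Total: 2 + 2 + 4 + 4 = 12.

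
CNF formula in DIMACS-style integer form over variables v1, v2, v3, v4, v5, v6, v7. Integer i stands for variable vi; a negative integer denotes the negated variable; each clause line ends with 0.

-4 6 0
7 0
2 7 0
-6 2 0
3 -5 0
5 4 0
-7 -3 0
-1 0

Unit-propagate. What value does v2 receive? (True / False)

(v7) is a unit clause: v7 = True.
(NOT v3 OR NOT v7) with v7 = True leaves only NOT v3, so v3 = False.
(v3 OR NOT v5) with v3 = False leaves only NOT v5, so v5 = False.
(v4 OR v5) with v5 = False leaves only v4, so v4 = True.
(v6 OR NOT v4) with v4 = True leaves only v6, so v6 = True.
(NOT v6 OR v2): since v6 = True, the clause reduces to (v2). v2 = True.

True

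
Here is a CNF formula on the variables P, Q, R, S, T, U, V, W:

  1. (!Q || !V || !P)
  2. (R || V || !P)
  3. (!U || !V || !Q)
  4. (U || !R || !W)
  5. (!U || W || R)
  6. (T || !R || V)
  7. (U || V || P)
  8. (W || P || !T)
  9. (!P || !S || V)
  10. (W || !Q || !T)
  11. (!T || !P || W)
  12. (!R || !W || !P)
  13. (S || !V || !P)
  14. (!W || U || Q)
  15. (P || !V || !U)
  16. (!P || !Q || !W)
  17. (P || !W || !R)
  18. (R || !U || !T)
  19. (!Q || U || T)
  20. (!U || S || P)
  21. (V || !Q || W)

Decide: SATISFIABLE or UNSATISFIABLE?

SATISFIABLE

Try P = True.
Branch on Q: take Q = False.
For the remaining variables, R = True, S = True, T = False, U = False, V = True, W = False works.
Every clause has at least one true literal under this assignment.
So P=True, Q=False, R=True, S=True, T=False, U=False, V=True, W=False is a satisfying assignment.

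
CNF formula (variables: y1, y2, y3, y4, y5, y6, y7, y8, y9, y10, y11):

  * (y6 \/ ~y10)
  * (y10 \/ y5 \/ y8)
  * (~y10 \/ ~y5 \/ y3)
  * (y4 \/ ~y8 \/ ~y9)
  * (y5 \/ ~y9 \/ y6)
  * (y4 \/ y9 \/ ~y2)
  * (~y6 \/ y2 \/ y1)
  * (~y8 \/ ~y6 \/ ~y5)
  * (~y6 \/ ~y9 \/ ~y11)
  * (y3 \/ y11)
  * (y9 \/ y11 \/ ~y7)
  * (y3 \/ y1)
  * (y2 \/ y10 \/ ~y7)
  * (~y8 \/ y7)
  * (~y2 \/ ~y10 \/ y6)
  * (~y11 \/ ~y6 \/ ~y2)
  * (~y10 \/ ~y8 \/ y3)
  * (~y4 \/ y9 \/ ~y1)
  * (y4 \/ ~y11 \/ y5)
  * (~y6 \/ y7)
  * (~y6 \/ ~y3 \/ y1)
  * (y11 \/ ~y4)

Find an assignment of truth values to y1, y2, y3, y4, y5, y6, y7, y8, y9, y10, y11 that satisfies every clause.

y1=F  y2=T  y3=T  y4=T  y5=T  y6=F  y7=F  y8=F  y9=F  y10=F  y11=T

Set y1 = False and propagate.
  then y3 is forced to True.
  then y6 is forced to False.
  then y10 is forced to False.
Branch on y2: take y2 = True.
Set y4 = True and propagate.
  then y11 is forced to True.
The remaining clauses are satisfied by y5 = True, y7 = False, y8 = False, y9 = False.
Every clause has at least one true literal under this assignment.
Check each clause:
  1. (y6 \/ ~y10) — ~y10 is true.
  2. (y5 \/ y10 \/ y8) — y5 is true.
  3. (~y5 \/ y3 \/ ~y10) — y3 is true.
  4. (~y9 \/ y4 \/ ~y8) — ~y8 is true.
  5. (y6 \/ y5 \/ ~y9) — y5 is true.
  6. (y4 \/ ~y2 \/ y9) — y4 is true.
  7. (y1 \/ y2 \/ ~y6) — y2 is true.
  8. (~y6 \/ ~y8 \/ ~y5) — ~y8 is true.
  9. (~y9 \/ ~y11 \/ ~y6) — ~y6 is true.
  10. (y3 \/ y11) — y11 is true.
  11. (~y7 \/ y11 \/ y9) — y11 is true.
  12. (y1 \/ y3) — y3 is true.
  13. (y2 \/ ~y7 \/ y10) — ~y7 is true.
  14. (~y8 \/ y7) — ~y8 is true.
  15. (y6 \/ ~y10 \/ ~y2) — ~y10 is true.
  16. (~y6 \/ ~y11 \/ ~y2) — ~y6 is true.
  17. (~y10 \/ y3 \/ ~y8) — ~y8 is true.
  18. (~y1 \/ y9 \/ ~y4) — ~y1 is true.
  19. (y5 \/ ~y11 \/ y4) — y5 is true.
  20. (y7 \/ ~y6) — ~y6 is true.
  21. (~y3 \/ ~y6 \/ y1) — ~y6 is true.
  22. (y11 \/ ~y4) — y11 is true.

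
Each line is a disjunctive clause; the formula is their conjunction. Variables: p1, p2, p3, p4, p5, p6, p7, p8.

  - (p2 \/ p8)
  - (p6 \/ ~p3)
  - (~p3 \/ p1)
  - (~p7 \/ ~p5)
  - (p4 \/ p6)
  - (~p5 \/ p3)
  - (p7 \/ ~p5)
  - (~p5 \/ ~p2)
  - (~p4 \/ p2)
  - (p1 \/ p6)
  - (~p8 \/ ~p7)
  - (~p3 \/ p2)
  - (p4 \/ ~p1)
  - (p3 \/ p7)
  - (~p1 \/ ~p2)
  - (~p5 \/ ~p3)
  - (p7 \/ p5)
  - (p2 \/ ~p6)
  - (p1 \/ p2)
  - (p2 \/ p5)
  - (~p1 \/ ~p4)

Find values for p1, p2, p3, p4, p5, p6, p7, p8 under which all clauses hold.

Branch on p1: take p1 = False.
  then p3 is forced to False.
  then p5 is forced to False.
  then p6 is forced to True.
  then p7 is forced to True.
  then p8 is forced to False.
  then p2 is forced to True.
p4 is now unconstrained; take p4 = True.

p1=False, p2=True, p3=False, p4=True, p5=False, p6=True, p7=True, p8=False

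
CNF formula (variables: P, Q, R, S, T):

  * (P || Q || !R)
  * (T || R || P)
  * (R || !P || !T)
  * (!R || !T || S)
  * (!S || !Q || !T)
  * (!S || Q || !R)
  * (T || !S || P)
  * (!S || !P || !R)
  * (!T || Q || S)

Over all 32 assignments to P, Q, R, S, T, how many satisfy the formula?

9

Split on R, then S.
  R=1, S=1: a clause becomes empty — 0.
  R=1, S=0: remaining (P,Q,T) ∈ {(0,1,0); (1,0,0); (1,1,0)} — 3.
  R=0, S=1: remaining (P,Q,T) ∈ {(0,0,1); (1,0,0); (1,1,0)} — 3.
  R=0, S=0: remaining (P,Q,T) ∈ {(0,1,1); (1,0,0); (1,1,0)} — 3.
Total: 0 + 3 + 3 + 3 = 9.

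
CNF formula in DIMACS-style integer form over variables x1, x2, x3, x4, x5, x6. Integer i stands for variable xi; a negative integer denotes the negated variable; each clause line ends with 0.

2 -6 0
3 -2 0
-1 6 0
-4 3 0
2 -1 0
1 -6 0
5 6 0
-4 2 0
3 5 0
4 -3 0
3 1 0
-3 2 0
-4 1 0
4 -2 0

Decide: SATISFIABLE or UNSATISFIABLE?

SATISFIABLE

x5 occurs only positively in the remaining clauses — set x5 = True.
Branch on x1: take x1 = True.
  then x6 is forced to True.
  then x2 is forced to True.
  then x3 is forced to True.
  then x4 is forced to True.
Every clause has at least one true literal under this assignment.
So x1=True, x2=True, x3=True, x4=True, x5=True, x6=True is a satisfying assignment.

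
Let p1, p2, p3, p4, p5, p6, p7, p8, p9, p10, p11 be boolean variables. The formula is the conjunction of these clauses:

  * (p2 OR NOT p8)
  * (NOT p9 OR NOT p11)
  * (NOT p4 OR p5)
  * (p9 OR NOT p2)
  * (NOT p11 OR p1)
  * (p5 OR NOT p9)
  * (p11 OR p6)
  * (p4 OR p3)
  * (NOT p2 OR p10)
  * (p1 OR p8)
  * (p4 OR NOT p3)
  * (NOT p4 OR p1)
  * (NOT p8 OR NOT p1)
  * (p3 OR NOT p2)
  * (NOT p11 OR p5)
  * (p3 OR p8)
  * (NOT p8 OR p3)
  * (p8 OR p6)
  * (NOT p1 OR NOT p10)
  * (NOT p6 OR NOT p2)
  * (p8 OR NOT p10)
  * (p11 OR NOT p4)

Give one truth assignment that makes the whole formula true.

p1=True, p2=False, p3=True, p4=True, p5=True, p6=True, p7=True, p8=False, p9=False, p10=False, p11=True

p5 occurs only positively in the remaining clauses — set p5 = True.
Try p1 = True.
  then p8 is forced to False.
  then p3 is forced to True.
  then p4 is forced to True.
  then p6 is forced to True.
  then p10 is forced to False.
  then p2 is forced to False.
  then p11 is forced to True.
  then p9 is forced to False.
p7 is now unconstrained; take p7 = True.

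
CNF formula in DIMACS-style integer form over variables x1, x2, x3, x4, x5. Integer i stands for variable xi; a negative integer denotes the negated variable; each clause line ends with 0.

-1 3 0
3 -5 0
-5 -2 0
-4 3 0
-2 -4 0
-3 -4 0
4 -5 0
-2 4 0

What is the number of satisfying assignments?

The models are:
  x1=0 x2=0 x3=0 x4=0 x5=0
  x1=0 x2=0 x3=1 x4=0 x5=0
  x1=1 x2=0 x3=1 x4=0 x5=0
That's 3 in total.

3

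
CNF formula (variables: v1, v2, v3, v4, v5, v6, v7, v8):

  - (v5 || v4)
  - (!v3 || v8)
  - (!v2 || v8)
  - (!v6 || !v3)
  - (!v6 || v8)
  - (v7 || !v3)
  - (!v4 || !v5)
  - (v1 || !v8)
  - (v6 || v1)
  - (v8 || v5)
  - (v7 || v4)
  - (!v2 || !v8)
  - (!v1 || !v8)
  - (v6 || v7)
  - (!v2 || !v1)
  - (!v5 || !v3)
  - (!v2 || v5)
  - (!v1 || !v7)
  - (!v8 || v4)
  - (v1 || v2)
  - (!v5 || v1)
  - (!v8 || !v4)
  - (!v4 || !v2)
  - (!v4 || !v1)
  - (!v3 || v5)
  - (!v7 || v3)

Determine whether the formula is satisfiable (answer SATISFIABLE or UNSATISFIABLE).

v8 = True:
  propagation gives v1=True; an empty clause results — contradiction.
v8 = False:
  propagation gives v3=False, v2=False, v6=False, v1=True; an empty clause results — contradiction.
Every branch closes, so no satisfying assignment exists.

UNSATISFIABLE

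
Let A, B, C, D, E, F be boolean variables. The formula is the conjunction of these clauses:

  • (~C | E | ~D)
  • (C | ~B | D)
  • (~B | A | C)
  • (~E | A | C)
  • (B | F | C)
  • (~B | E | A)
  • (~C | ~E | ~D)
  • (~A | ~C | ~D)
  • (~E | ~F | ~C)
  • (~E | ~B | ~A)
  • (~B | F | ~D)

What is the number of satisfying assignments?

Split on C, then B.
  C=T, B=T: remaining (A,D,E,F) ∈ {(F,F,T,F); (T,F,F,F); (T,F,F,T)} — 3.
  C=T, B=F: A free; 3 ways for (D,E,F) × 2^1 = 6.
  C=F, B=T: remaining (A,D,E,F) ∈ {(T,T,F,T)} — 1.
  C=F, B=F: D free; 3 ways for (A,E,F) × 2^1 = 6.
Total: 3 + 6 + 1 + 6 = 16.

16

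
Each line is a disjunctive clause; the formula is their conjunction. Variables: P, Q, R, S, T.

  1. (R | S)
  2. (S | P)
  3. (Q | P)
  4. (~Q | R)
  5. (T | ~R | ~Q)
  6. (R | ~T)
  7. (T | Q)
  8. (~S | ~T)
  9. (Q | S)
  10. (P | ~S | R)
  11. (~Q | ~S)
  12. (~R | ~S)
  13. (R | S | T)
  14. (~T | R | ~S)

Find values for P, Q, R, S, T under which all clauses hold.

Pure literal: P appears only positively; assign P = True.
Branch on Q: take Q = True.
  then R is forced to True.
  then T is forced to True.
  then S is forced to False.

P=True  Q=True  R=True  S=False  T=True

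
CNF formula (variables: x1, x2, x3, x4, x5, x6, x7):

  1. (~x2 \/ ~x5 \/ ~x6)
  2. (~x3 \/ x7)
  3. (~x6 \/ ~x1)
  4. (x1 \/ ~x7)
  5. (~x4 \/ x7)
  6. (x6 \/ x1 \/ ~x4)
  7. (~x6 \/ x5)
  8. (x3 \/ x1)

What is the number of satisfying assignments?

Split on x1, then x6.
  x1=T, x6=T: a clause becomes empty — 0.
  x1=T, x6=F: x2, x5 free; 5 ways for (x3,x4,x7) × 2^2 = 20.
  x1=F, x6=T: a clause becomes empty — 0.
  x1=F, x6=F: a clause becomes empty — 0.
Total: 0 + 20 + 0 + 0 = 20.

20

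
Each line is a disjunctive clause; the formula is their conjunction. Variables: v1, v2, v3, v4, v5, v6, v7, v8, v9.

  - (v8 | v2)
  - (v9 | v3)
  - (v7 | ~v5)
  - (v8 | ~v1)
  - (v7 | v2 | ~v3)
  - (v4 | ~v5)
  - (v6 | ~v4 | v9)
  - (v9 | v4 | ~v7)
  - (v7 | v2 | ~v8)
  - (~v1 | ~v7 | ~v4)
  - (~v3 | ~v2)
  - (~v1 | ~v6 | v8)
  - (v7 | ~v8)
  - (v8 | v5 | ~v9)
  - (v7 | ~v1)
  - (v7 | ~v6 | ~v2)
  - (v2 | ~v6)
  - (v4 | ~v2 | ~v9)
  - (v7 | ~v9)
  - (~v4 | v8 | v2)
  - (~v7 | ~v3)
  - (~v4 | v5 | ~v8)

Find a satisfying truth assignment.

v1 = 0, v2 = 1, v3 = 0, v4 = 1, v5 = 1, v6 = 0, v7 = 1, v8 = 1, v9 = 1

Check each clause:
  1. (v2 | v8) — v8 is true.
  2. (v9 | v3) — v9 is true.
  3. (~v5 | v7) — v7 is true.
  4. (~v1 | v8) — v8 is true.
  5. (v2 | ~v3 | v7) — v2 is true.
  6. (v4 | ~v5) — v4 is true.
  7. (v6 | v9 | ~v4) — v9 is true.
  8. (~v7 | v9 | v4) — v9 is true.
  9. (~v8 | v2 | v7) — v2 is true.
  10. (~v7 | ~v4 | ~v1) — ~v1 is true.
  11. (~v3 | ~v2) — ~v3 is true.
  12. (v8 | ~v6 | ~v1) — v8 is true.
  13. (v7 | ~v8) — v7 is true.
  14. (~v9 | v8 | v5) — v8 is true.
  15. (~v1 | v7) — ~v1 is true.
  16. (~v2 | v7 | ~v6) — ~v6 is true.
  17. (v2 | ~v6) — ~v6 is true.
  18. (~v2 | ~v9 | v4) — v4 is true.
  19. (v7 | ~v9) — v7 is true.
  20. (v8 | v2 | ~v4) — v8 is true.
  21. (~v3 | ~v7) — ~v3 is true.
  22. (v5 | ~v8 | ~v4) — v5 is true.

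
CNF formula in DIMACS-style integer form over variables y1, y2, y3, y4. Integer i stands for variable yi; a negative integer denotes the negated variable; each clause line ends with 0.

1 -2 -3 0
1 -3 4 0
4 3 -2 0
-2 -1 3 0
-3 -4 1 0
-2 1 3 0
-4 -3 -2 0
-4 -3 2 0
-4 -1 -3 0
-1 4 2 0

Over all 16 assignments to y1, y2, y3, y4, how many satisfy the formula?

4

Satisfying assignments:
  y1=0 y2=0 y3=0 y4=0
  y1=0 y2=0 y3=0 y4=1
  y1=1 y2=0 y3=0 y4=1
  y1=1 y2=1 y3=1 y4=0
Count: 4.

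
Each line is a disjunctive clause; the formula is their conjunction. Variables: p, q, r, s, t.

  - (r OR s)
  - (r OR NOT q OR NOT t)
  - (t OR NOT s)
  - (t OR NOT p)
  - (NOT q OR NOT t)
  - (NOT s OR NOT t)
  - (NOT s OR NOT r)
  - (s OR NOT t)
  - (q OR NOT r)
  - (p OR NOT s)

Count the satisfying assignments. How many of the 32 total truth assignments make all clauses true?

Satisfying assignments:
  p=0 q=1 r=1 s=0 t=0
That's 1 in total.

1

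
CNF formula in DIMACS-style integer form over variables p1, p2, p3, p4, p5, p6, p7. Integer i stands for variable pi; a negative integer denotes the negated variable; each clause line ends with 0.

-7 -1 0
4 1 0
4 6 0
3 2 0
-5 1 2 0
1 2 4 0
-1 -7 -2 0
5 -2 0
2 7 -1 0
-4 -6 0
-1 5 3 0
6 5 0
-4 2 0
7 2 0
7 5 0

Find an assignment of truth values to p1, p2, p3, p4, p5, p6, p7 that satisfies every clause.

p3 occurs only positively in the remaining clauses — set p3 = True.
Set p1 = False and propagate.
  then p4 is forced to True.
  then p6 is forced to False.
  then p5 is forced to True.
  then p2 is forced to True.
p7 is now unconstrained; take p7 = True.

p1=0  p2=1  p3=1  p4=1  p5=1  p6=0  p7=1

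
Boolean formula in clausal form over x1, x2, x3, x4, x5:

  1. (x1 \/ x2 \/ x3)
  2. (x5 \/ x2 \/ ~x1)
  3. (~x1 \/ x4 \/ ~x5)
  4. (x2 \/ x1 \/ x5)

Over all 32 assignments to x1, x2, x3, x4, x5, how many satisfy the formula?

Case analysis on x1 and x2:
  x1=1, x2=1: x3 free; 3 ways for (x4,x5) × 2^1 = 6.
  x1=1, x2=0: remaining (x3,x4,x5) ∈ {(0,1,1); (1,1,1)} — 2.
  x1=0, x2=1: x3, x4, x5 free → 2^3 = 8.
  x1=0, x2=0: remaining (x3,x4,x5) ∈ {(1,0,1); (1,1,1)} — 2.
Total: 6 + 2 + 8 + 2 = 18.

18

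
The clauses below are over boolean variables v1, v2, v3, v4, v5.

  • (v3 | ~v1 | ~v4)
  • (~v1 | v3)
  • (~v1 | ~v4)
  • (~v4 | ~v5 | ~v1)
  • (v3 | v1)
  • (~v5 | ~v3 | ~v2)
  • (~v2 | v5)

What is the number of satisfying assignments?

Satisfying assignments:
  v1=0 v2=0 v3=1 v4=0 v5=0
  v1=0 v2=0 v3=1 v4=0 v5=1
  v1=0 v2=0 v3=1 v4=1 v5=0
  v1=0 v2=0 v3=1 v4=1 v5=1
  v1=1 v2=0 v3=1 v4=0 v5=0
  v1=1 v2=0 v3=1 v4=0 v5=1
Count: 6.

6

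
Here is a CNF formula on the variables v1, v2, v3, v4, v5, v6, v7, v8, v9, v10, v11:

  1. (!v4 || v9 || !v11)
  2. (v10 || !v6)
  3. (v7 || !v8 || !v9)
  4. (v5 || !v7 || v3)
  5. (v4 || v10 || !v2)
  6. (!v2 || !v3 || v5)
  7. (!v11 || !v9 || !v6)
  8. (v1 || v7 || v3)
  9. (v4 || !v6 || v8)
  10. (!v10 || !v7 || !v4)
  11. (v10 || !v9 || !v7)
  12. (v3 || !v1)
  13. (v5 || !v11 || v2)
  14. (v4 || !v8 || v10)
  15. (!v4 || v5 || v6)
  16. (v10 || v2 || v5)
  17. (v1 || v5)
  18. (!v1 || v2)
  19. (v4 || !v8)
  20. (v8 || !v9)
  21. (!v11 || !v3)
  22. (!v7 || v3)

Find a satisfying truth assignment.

v1=F, v2=F, v3=T, v4=T, v5=T, v6=T, v7=F, v8=T, v9=F, v10=T, v11=F

Check each clause:
  1. (v9 || !v11 || !v4) — !v11 is true.
  2. (v10 || !v6) — v10 is true.
  3. (!v8 || v7 || !v9) — !v9 is true.
  4. (!v7 || v5 || v3) — !v7 is true.
  5. (!v2 || v10 || v4) — v10 is true.
  6. (v5 || !v2 || !v3) — v5 is true.
  7. (!v6 || !v9 || !v11) — !v11 is true.
  8. (v3 || v1 || v7) — v3 is true.
  9. (!v6 || v4 || v8) — v8 is true.
  10. (!v10 || !v7 || !v4) — !v7 is true.
  11. (!v7 || !v9 || v10) — !v7 is true.
  12. (!v1 || v3) — v3 is true.
  13. (!v11 || v2 || v5) — !v11 is true.
  14. (v4 || v10 || !v8) — v10 is true.
  15. (v6 || v5 || !v4) — v5 is true.
  16. (v5 || v10 || v2) — v10 is true.
  17. (v1 || v5) — v5 is true.
  18. (!v1 || v2) — !v1 is true.
  19. (v4 || !v8) — v4 is true.
  20. (!v9 || v8) — v8 is true.
  21. (!v11 || !v3) — !v11 is true.
  22. (!v7 || v3) — !v7 is true.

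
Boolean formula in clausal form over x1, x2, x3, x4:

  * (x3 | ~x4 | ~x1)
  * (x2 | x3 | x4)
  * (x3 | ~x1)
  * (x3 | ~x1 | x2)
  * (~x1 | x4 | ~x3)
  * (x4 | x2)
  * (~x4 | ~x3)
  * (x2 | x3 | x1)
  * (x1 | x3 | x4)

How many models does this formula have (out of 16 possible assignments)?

Satisfying assignments:
  x1=0 x2=1 x3=0 x4=1
  x1=0 x2=1 x3=1 x4=0
Count: 2.

2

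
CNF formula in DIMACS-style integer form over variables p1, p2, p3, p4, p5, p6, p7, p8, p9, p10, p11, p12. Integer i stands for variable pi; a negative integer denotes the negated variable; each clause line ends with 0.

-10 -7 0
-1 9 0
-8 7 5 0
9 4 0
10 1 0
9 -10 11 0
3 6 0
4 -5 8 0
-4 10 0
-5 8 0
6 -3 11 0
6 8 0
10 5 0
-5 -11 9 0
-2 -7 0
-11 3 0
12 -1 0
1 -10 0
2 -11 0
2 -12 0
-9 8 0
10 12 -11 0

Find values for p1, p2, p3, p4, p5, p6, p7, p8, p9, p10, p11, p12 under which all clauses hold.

p1=1, p2=1, p3=1, p4=0, p5=1, p6=0, p7=0, p8=1, p9=1, p10=0, p11=1, p12=1

Try p1 = True.
  then p9 is forced to True.
  then p12 is forced to True.
  then p2 is forced to True.
  then p7 is forced to False.
  then p8 is forced to True.
  then p5 is forced to True.
Branch on p3: take p3 = True.
Branch on p4: take p4 = False.
The remaining clauses are satisfied by p6 = False, p10 = False, p11 = True.
Every clause has at least one true literal under this assignment.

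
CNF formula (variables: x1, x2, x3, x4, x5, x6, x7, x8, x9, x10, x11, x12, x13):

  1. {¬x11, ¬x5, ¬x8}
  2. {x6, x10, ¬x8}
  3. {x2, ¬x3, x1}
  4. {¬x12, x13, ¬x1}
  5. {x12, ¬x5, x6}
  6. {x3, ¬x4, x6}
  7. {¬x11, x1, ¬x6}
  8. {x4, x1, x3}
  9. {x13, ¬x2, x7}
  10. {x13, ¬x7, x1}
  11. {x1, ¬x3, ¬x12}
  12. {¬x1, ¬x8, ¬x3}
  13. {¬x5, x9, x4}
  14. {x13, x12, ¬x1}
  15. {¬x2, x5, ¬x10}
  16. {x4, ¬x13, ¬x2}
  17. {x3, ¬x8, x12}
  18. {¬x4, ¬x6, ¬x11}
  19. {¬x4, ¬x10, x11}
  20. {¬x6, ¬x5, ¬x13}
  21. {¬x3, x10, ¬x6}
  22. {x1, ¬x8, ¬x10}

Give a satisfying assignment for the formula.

x1=T, x2=F, x3=F, x4=F, x5=F, x6=F, x7=T, x8=F, x9=F, x10=T, x11=F, x12=T, x13=T

Check each clause:
  1. {¬x8, ¬x5, ¬x11} — ¬x8 is true.
  2. {x10, x6, ¬x8} — ¬x8 is true.
  3. {x1, ¬x3, x2} — x1 is true.
  4. {x13, ¬x12, ¬x1} — x13 is true.
  5. {¬x5, x12, x6} — ¬x5 is true.
  6. {x6, x3, ¬x4} — ¬x4 is true.
  7. {x1, ¬x6, ¬x11} — x1 is true.
  8. {x3, x4, x1} — x1 is true.
  9. {x13, x7, ¬x2} — x13 is true.
  10. {x13, ¬x7, x1} — x13 is true.
  11. {¬x3, x1, ¬x12} — x1 is true.
  12. {¬x8, ¬x1, ¬x3} — ¬x8 is true.
  13. {x4, x9, ¬x5} — ¬x5 is true.
  14. {x12, x13, ¬x1} — x12 is true.
  15. {¬x2, x5, ¬x10} — ¬x2 is true.
  16. {¬x2, x4, ¬x13} — ¬x2 is true.
  17. {x12, ¬x8, x3} — ¬x8 is true.
  18. {¬x6, ¬x11, ¬x4} — ¬x6 is true.
  19. {¬x4, ¬x10, x11} — ¬x4 is true.
  20. {¬x13, ¬x5, ¬x6} — ¬x6 is true.
  21. {¬x3, x10, ¬x6} — ¬x6 is true.
  22. {¬x8, x1, ¬x10} — ¬x8 is true.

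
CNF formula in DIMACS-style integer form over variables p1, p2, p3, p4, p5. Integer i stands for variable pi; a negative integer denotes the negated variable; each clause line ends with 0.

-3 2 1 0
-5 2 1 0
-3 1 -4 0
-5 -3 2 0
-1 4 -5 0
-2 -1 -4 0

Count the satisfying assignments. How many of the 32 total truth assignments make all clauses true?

15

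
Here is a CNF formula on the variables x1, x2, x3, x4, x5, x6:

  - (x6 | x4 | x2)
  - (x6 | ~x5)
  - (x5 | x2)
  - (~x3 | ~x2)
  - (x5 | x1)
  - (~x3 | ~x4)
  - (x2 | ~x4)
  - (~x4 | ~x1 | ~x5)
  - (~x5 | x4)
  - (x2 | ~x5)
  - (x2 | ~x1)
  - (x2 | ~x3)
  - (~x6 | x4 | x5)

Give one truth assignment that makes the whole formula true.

x3 occurs only negated in the remaining clauses — set x3 = False.
Set x1 = True and propagate.
  then x2 is forced to True.
Try x4 = True.
  then x5 is forced to False.
x6 is now unconstrained; take x6 = True.
Every clause has at least one true literal under this assignment.
Check each clause:
  1. (x6 | x2 | x4) — x2 is true.
  2. (x6 | ~x5) — ~x5 is true.
  3. (x5 | x2) — x2 is true.
  4. (~x2 | ~x3) — ~x3 is true.
  5. (x1 | x5) — x1 is true.
  6. (~x3 | ~x4) — ~x3 is true.
  7. (x2 | ~x4) — x2 is true.
  8. (~x4 | ~x5 | ~x1) — ~x5 is true.
  9. (~x5 | x4) — ~x5 is true.
  10. (x2 | ~x5) — x2 is true.
  11. (~x1 | x2) — x2 is true.
  12. (~x3 | x2) — x2 is true.
  13. (~x6 | x5 | x4) — x4 is true.

x1 = T, x2 = T, x3 = F, x4 = T, x5 = F, x6 = T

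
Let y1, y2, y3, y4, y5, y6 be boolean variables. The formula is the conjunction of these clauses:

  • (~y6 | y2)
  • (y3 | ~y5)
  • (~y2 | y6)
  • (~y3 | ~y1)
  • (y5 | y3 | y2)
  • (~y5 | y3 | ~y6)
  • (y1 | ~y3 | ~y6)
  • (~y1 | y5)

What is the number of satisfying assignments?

The models are:
  y1=F y2=F y3=T y4=F y5=F y6=F
  y1=F y2=F y3=T y4=F y5=T y6=F
  y1=F y2=F y3=T y4=T y5=F y6=F
  y1=F y2=F y3=T y4=T y5=T y6=F
  y1=F y2=T y3=F y4=F y5=F y6=T
  y1=F y2=T y3=F y4=T y5=F y6=T
Count: 6.

6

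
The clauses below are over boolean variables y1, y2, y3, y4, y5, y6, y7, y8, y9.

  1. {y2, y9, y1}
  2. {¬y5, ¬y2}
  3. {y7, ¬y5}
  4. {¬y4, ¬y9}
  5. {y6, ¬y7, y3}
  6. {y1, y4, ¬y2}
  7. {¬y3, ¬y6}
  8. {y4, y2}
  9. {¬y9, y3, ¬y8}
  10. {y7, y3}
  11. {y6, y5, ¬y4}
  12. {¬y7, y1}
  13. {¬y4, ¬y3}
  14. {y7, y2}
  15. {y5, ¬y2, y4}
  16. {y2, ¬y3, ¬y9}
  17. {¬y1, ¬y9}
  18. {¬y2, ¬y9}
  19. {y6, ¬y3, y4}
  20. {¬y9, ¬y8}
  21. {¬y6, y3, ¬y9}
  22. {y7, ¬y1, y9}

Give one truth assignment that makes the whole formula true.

y1 = 1, y2 = 1, y3 = 0, y4 = 1, y5 = 0, y6 = 1, y7 = 1, y8 = 1, y9 = 0

Branch on y1: take y1 = True.
  then y9 is forced to False.
  then y7 is forced to True.
Set y2 = True and propagate.
  then y5 is forced to False.
  then y4 is forced to True.
  then y6 is forced to True.
  then y3 is forced to False.
y8 is now unconstrained; take y8 = True.
Every clause has at least one true literal under this assignment.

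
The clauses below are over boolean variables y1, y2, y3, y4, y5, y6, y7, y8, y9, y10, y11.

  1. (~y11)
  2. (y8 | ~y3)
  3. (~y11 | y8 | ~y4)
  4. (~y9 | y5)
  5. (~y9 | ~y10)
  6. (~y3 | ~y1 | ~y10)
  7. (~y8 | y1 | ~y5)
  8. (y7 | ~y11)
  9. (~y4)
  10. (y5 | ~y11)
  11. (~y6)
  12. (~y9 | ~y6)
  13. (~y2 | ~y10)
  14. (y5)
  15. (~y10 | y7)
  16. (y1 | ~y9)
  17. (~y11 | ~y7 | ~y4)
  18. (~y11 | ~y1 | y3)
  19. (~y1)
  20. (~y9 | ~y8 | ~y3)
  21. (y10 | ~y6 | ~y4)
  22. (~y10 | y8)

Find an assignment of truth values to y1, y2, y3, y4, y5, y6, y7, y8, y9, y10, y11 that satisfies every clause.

The clause (~y11) is unit: y11 must be False.
Unit propagation: (~y4) forces y4 = False.
The clause (~y6) is unit: y6 must be False.
The clause (y5) is unit: y5 must be True.
The clause (~y1) is unit: y1 must be False.
(~y8) is a unit clause, so y8 = False.
The clause (~y3) is unit: y3 must be False.
(~y9) is a unit clause, so y9 = False.
Unit propagation: (~y10) forces y10 = False.
y2, y7 are now unconstrained; take y2 = False, y7 = False.

y1=F, y2=F, y3=F, y4=F, y5=T, y6=F, y7=F, y8=F, y9=F, y10=F, y11=F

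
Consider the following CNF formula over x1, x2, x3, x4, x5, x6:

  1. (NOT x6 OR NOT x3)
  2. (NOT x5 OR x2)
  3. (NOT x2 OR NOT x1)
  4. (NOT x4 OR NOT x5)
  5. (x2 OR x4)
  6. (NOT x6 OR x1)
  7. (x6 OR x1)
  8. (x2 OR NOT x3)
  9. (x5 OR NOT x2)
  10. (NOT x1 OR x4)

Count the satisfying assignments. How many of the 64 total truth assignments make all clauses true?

2

The models are:
  x1=T x2=F x3=F x4=T x5=F x6=F
  x1=T x2=F x3=F x4=T x5=F x6=T
That's 2 in total.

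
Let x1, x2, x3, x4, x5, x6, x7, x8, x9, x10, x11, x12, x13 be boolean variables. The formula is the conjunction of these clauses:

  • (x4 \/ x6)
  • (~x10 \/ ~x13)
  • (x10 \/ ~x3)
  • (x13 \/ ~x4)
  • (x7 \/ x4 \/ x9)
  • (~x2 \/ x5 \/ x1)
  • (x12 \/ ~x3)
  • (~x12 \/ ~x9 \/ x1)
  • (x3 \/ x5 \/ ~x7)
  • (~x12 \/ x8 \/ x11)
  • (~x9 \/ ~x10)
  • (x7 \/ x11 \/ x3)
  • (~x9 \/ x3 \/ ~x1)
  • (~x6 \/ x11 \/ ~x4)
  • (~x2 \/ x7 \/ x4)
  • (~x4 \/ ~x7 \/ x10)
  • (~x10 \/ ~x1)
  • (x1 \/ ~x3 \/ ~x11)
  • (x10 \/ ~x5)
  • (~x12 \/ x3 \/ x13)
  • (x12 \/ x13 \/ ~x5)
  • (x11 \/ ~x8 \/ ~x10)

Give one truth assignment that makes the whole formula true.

x1=T, x2=T, x3=F, x4=T, x5=F, x6=F, x7=F, x8=T, x9=F, x10=F, x11=T, x12=T, x13=T

Check each clause:
  1. (x4 \/ x6) — x4 is true.
  2. (~x10 \/ ~x13) — ~x10 is true.
  3. (~x3 \/ x10) — ~x3 is true.
  4. (x13 \/ ~x4) — x13 is true.
  5. (x9 \/ x7 \/ x4) — x4 is true.
  6. (x1 \/ x5 \/ ~x2) — x1 is true.
  7. (~x3 \/ x12) — x12 is true.
  8. (x1 \/ ~x12 \/ ~x9) — x1 is true.
  9. (~x7 \/ x3 \/ x5) — ~x7 is true.
  10. (x11 \/ ~x12 \/ x8) — x8 is true.
  11. (~x10 \/ ~x9) — ~x10 is true.
  12. (x11 \/ x7 \/ x3) — x11 is true.
  13. (x3 \/ ~x9 \/ ~x1) — ~x9 is true.
  14. (~x4 \/ x11 \/ ~x6) — ~x6 is true.
  15. (~x2 \/ x7 \/ x4) — x4 is true.
  16. (~x7 \/ x10 \/ ~x4) — ~x7 is true.
  17. (~x1 \/ ~x10) — ~x10 is true.
  18. (~x11 \/ x1 \/ ~x3) — ~x3 is true.
  19. (~x5 \/ x10) — ~x5 is true.
  20. (x13 \/ ~x12 \/ x3) — x13 is true.
  21. (~x5 \/ x12 \/ x13) — ~x5 is true.
  22. (x11 \/ ~x8 \/ ~x10) — x11 is true.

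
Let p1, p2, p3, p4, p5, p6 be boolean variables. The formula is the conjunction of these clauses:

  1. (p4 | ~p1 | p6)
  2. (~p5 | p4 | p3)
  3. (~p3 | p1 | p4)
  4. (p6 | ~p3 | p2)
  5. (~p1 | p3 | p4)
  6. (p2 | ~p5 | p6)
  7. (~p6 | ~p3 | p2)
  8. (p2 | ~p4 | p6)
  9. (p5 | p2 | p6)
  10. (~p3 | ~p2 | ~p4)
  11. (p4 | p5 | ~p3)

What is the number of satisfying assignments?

16

Split on p3, then p4.
  p3=T, p4=T: a clause becomes empty — 0.
  p3=T, p4=F: remaining (p1,p2,p5,p6) ∈ {(T,T,T,T)} — 1.
  p3=F, p4=T: p1, p5 free; 3 ways for (p2,p6) × 2^2 = 12.
  p3=F, p4=F: remaining (p1,p2,p5,p6) ∈ {(F,F,F,T); (F,T,F,F); (F,T,F,T)} — 3.
Total: 0 + 1 + 12 + 3 = 16.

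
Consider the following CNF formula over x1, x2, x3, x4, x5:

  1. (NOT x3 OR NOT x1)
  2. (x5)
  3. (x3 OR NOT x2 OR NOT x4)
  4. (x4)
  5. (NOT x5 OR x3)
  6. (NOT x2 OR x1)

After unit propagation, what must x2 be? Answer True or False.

False

Unit clause (x5) sets x5 = True.
Unit clause (x4) sets x4 = True.
From (x3 OR NOT x5) and x5 = True: x3 = True.
From (NOT x1 OR NOT x3) and x3 = True: x1 = False.
(x1 OR NOT x2): since x1 = False, the clause reduces to (NOT x2). x2 = False.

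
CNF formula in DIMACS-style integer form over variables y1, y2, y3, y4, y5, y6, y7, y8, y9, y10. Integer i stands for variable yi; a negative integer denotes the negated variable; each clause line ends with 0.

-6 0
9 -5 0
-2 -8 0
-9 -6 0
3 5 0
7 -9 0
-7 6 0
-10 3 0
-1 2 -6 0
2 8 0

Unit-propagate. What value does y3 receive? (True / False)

True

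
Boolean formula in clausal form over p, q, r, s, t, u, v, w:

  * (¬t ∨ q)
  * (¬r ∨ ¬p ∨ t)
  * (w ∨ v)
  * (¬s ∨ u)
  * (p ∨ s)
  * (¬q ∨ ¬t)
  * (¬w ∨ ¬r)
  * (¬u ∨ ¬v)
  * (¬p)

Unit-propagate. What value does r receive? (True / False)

False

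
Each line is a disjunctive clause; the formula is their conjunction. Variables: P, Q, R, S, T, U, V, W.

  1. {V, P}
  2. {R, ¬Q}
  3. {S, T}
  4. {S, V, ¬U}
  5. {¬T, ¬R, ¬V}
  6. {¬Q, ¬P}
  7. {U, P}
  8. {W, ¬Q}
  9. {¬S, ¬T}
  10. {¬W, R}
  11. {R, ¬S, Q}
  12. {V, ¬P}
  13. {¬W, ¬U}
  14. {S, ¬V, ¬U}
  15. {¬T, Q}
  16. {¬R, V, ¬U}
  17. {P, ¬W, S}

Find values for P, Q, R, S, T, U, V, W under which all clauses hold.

P=F, Q=F, R=T, S=T, T=F, U=T, V=T, W=F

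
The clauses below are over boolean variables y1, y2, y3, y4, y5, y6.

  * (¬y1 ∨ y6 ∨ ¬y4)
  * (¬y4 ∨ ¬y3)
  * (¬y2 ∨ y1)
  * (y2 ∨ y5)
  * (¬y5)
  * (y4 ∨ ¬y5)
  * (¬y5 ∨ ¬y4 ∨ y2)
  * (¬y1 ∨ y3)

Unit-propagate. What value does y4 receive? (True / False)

False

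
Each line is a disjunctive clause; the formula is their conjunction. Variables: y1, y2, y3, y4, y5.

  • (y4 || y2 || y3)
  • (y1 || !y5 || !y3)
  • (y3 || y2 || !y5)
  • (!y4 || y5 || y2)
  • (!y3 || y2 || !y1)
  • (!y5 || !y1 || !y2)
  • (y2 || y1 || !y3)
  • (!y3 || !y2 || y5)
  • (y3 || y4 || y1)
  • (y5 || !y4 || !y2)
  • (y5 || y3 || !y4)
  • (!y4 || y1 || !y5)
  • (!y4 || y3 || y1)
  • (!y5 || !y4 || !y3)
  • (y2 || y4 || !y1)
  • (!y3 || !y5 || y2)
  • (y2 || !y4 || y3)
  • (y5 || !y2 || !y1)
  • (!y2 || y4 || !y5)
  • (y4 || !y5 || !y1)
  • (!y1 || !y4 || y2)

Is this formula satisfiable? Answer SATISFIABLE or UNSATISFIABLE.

y2 = True:
  y5 = True:
    propagation gives y1=False, y3=False, y4=True; an empty clause results — contradiction.
  y5 = False:
    propagation gives y3=False, y4=False, y1=True; an empty clause results — contradiction.
y2 = False:
  y3 = True:
    propagation gives y1=False; an empty clause results — contradiction.
  y3 = False:
    propagation gives y4=True; an empty clause results — contradiction.
Every branch closes, so no satisfying assignment exists.

UNSATISFIABLE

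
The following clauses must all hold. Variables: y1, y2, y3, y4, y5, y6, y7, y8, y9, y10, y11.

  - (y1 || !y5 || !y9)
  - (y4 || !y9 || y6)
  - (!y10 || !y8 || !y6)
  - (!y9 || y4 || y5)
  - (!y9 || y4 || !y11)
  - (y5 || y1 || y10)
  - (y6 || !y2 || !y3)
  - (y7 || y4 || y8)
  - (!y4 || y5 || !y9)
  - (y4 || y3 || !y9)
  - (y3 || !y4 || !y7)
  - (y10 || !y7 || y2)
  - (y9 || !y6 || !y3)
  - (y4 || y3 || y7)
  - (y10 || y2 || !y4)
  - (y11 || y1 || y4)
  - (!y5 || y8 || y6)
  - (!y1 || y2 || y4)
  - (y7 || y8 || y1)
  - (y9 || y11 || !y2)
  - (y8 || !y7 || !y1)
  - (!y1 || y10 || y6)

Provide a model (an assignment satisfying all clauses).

y1 = False  y2 = False  y3 = True  y4 = True  y5 = False  y6 = False  y7 = False  y8 = True  y9 = False  y10 = True  y11 = True

Branch on y1: take y1 = False.
Try y2 = False.
Set y3 = True and propagate.
The remaining clauses are satisfied by y4 = True, y5 = False, y6 = False, y7 = False, y8 = True, y9 = False, y10 = True, y11 = True.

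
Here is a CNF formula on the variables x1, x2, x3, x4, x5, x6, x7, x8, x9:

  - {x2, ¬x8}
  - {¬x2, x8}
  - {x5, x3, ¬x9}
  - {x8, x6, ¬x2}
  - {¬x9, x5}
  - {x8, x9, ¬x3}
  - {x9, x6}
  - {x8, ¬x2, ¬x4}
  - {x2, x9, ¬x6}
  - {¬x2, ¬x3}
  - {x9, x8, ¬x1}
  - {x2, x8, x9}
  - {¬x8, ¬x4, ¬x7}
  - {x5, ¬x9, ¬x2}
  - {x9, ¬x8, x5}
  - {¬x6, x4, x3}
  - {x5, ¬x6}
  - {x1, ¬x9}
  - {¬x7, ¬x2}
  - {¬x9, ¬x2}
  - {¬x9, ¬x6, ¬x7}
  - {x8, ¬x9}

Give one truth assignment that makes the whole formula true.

x1 = 0, x2 = 1, x3 = 0, x4 = 1, x5 = 1, x6 = 1, x7 = 0, x8 = 1, x9 = 0

Check each clause:
  1. {¬x8, x2} — x2 is true.
  2. {x8, ¬x2} — x8 is true.
  3. {¬x9, x5, x3} — x5 is true.
  4. {¬x2, x6, x8} — x8 is true.
  5. {¬x9, x5} — x5 is true.
  6. {x8, x9, ¬x3} — x8 is true.
  7. {x6, x9} — x6 is true.
  8. {¬x4, x8, ¬x2} — x8 is true.
  9. {¬x6, x9, x2} — x2 is true.
  10. {¬x3, ¬x2} — ¬x3 is true.
  11. {¬x1, x9, x8} — x8 is true.
  12. {x9, x2, x8} — x8 is true.
  13. {¬x7, ¬x8, ¬x4} — ¬x7 is true.
  14. {x5, ¬x9, ¬x2} — x5 is true.
  15. {¬x8, x9, x5} — x5 is true.
  16. {x3, x4, ¬x6} — x4 is true.
  17. {¬x6, x5} — x5 is true.
  18. {x1, ¬x9} — ¬x9 is true.
  19. {¬x7, ¬x2} — ¬x7 is true.
  20. {¬x9, ¬x2} — ¬x9 is true.
  21. {¬x9, ¬x6, ¬x7} — ¬x7 is true.
  22. {x8, ¬x9} — x8 is true.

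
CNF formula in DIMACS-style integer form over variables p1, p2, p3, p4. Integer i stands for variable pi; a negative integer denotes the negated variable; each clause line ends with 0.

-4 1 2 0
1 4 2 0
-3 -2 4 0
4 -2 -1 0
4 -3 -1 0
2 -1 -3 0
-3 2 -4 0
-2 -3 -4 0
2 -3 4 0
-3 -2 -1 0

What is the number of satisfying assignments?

Satisfying assignments:
  p1=F p2=T p3=F p4=F
  p1=F p2=T p3=F p4=T
  p1=T p2=F p3=F p4=F
  p1=T p2=F p3=F p4=T
  p1=T p2=T p3=F p4=T
That's 5 in total.

5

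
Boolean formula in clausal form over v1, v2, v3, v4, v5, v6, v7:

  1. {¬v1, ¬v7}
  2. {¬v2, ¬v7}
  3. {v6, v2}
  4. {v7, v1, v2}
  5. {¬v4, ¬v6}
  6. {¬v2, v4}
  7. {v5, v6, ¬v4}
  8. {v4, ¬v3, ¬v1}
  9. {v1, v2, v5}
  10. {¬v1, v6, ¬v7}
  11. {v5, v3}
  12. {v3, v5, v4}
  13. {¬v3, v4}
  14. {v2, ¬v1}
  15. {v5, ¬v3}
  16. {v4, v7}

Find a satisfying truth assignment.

v1=1, v2=1, v3=1, v4=1, v5=1, v6=0, v7=0

Pure literal: v5 appears only positively; assign v5 = True.
Branch on v1: take v1 = True.
  then v7 is forced to False.
  then v2 is forced to True.
  then v4 is forced to True.
  then v6 is forced to False.
v3 is now unconstrained; take v3 = True.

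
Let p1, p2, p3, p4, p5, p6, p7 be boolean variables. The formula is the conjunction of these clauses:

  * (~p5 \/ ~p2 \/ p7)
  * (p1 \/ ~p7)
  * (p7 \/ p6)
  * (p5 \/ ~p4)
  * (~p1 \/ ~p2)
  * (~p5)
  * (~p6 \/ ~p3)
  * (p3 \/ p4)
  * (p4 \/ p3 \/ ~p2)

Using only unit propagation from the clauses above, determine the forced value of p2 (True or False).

False

(~p5) is a unit clause: p5 = False.
In (p5 \/ ~p4), p5 is now false; ~p4 must hold, so p4 = False.
(p3 \/ p4) with p4 = False leaves only p3, so p3 = True.
From (~p3 \/ ~p6) and p3 = True: p6 = False.
(p7 \/ p6) with p6 = False leaves only p7, so p7 = True.
In (~p7 \/ p1), ~p7 is now false; p1 must hold, so p1 = True.
(~p2 \/ ~p1): since p1 = True, the clause reduces to (~p2). p2 = False.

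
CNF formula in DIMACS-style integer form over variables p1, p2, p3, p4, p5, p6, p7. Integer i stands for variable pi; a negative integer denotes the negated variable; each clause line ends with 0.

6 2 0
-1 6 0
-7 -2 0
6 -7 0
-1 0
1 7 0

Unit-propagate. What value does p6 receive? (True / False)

True

Unit clause (!p1) sets p1 = False.
From (p1 || p7) and p1 = False: p7 = True.
(!p2 || !p7): since p7 = True, the clause reduces to (!p2). p2 = False.
In (p6 || p2), p2 is now false; p6 must hold, so p6 = True.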